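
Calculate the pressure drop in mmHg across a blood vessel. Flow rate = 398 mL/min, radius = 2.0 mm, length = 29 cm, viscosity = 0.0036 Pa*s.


dP = 8*mu*L*Q / (pi*r^4)
Q = 398 mL/min = 6.63333e-06 m^3/s
dP = 1102.18 Pa = 1102.18 / 133.322 mmHg = 8.267 mmHg


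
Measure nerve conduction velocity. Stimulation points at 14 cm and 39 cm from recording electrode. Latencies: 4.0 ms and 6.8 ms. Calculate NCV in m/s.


Distance = (39 - 14) / 100 = 0.25 m
dt = (6.8 - 4.0) / 1000 = 0.0028 s
NCV = dist / dt = 89.29 m/s


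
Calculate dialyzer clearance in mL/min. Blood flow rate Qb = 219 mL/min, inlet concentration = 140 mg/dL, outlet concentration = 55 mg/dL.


K = Qb * (Cb_in - Cb_out) / Cb_in
K = 219 * (140 - 55) / 140
K = 133 mL/min


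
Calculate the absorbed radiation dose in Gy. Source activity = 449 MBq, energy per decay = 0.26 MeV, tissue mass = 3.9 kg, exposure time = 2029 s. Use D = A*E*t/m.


A = 449 MBq = 4.4900e+08 Bq
E = 0.26 MeV = 4.1652e-14 J
D = A*E*t/m = 4.4900e+08*4.1652e-14*2029/3.9
D = 0.00973 Gy


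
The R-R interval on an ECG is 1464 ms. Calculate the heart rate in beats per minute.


HR = 60 / RR_interval(s)
RR = 1464 ms = 1.464 s
HR = 60 / 1.464 = 40.98 bpm


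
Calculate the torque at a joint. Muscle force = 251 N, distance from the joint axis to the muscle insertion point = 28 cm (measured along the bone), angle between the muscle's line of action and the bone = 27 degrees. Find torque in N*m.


Torque = F * d * sin(theta)   (moment arm = d*sin(theta))
d = 28 cm = 0.28 m
Torque = 251 * 0.28 * sin(27)
Torque = 31.91 N*m


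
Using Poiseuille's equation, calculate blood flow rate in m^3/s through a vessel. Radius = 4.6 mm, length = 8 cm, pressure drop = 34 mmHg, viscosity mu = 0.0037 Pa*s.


Q = pi*r^4*dP / (8*mu*L)
r = 0.0046 m, L = 0.08 m
dP = 34 mmHg = 4532.948 Pa
Q = 0.002693 m^3/s


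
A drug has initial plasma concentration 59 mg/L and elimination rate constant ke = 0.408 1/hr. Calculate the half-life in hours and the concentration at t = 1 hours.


t_half = ln(2) / ke = 0.693147 / 0.408 = 1.699 hr
C(t) = C0 * exp(-ke*t) = 59 * exp(-0.408*1)
C(1) = 39.23 mg/L


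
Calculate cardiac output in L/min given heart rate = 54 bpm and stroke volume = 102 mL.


CO = HR * SV
CO = 54 * 102 / 1000
CO = 5.508 L/min


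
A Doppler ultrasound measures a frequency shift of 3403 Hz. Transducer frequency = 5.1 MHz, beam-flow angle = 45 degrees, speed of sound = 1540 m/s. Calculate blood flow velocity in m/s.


v = fd * c / (2 * f0 * cos(theta))
v = 3403 * 1540 / (2 * 5.1000e+06 * cos(45))
v = 0.7266 m/s


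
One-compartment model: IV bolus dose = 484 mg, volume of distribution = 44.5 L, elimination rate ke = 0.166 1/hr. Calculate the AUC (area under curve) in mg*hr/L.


C0 = Dose/Vd = 484/44.5 = 10.8764 mg/L
AUC = C0/ke = 10.8764/0.166
AUC = 65.52 mg*hr/L


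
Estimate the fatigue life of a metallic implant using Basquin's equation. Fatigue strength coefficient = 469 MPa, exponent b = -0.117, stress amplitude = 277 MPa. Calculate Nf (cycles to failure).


sigma_a = sigma_f' * (2Nf)^b
2Nf = (sigma_a/sigma_f')^(1/b)
2Nf = (277/469)^(1/-0.117)
2Nf = 90.082754
Nf = 45.04


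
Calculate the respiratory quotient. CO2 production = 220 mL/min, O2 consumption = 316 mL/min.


RQ = VCO2 / VO2
RQ = 220 / 316
RQ = 0.6962


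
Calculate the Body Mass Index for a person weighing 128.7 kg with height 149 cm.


BMI = weight / height^2
height = 149 cm = 1.49 m
BMI = 128.7 / 1.49^2
BMI = 57.97 kg/m^2


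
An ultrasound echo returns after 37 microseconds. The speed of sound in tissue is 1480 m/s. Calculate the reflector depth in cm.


depth = c * t / 2
t = 37 us = 3.7000e-05 s
depth = 1480 * 3.7000e-05 / 2
depth = 0.02738 m = 2.738 cm


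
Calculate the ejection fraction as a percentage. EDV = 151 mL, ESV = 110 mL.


SV = EDV - ESV = 151 - 110 = 41 mL
EF = SV/EDV * 100 = 41/151 * 100
EF = 27.15%


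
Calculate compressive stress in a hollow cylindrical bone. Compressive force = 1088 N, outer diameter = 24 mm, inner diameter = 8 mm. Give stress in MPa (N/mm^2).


A = pi*(r_o^2 - r_i^2)
r_o = 12 mm, r_i = 4 mm
A = 402.124 mm^2
sigma = F/A = 1088 / 402.124
sigma = 2.706 MPa


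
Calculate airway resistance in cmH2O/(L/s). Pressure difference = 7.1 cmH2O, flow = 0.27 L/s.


R = dP / flow
R = 7.1 / 0.27
R = 26.3 cmH2O/(L/s)


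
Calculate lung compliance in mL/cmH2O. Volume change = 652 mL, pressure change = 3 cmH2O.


C = dV / dP
C = 652 / 3
C = 217.3 mL/cmH2O


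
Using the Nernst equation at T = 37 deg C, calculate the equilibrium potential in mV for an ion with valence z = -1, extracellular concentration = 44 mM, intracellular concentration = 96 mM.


E = (RT/(zF)) * ln(C_out/C_in)
T = 37 + 273.15 = 310.15 K
E = (8.314 * 310.15 / (-1 * 96485)) * ln(44/96)
E = 20.85 mV


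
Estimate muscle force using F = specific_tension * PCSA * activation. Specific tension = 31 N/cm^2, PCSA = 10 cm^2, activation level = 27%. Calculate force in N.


F = sigma * PCSA * activation
F = 31 * 10 * 0.27
F = 83.7 N


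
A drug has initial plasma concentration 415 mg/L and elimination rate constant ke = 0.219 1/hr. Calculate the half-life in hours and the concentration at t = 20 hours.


t_half = ln(2) / ke = 0.693147 / 0.219 = 3.165 hr
C(t) = C0 * exp(-ke*t) = 415 * exp(-0.219*20)
C(20) = 5.198 mg/L


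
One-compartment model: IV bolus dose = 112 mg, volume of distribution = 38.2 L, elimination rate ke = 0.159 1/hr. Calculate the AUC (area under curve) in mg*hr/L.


C0 = Dose/Vd = 112/38.2 = 2.93194 mg/L
AUC = C0/ke = 2.93194/0.159
AUC = 18.44 mg*hr/L


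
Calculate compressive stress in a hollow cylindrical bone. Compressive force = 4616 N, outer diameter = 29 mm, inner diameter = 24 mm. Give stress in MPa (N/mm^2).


A = pi*(r_o^2 - r_i^2)
r_o = 14.5 mm, r_i = 12 mm
A = 208.131 mm^2
sigma = F/A = 4616 / 208.131
sigma = 22.18 MPa


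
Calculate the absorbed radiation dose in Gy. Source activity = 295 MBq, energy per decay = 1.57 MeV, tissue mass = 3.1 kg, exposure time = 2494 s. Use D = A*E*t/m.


A = 295 MBq = 2.9500e+08 Bq
E = 1.57 MeV = 2.51514e-13 J
D = A*E*t/m = 2.9500e+08*2.51514e-13*2494/3.1
D = 0.05969 Gy


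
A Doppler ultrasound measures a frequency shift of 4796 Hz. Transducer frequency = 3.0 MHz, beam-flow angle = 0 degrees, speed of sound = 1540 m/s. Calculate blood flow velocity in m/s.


v = fd * c / (2 * f0 * cos(theta))
v = 4796 * 1540 / (2 * 3.0000e+06 * cos(0))
v = 1.231 m/s


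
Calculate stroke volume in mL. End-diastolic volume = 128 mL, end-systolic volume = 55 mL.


SV = EDV - ESV
SV = 128 - 55
SV = 73 mL


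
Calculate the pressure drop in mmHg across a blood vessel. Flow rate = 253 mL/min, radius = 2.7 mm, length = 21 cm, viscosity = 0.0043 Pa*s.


dP = 8*mu*L*Q / (pi*r^4)
Q = 253 mL/min = 4.21667e-06 m^3/s
dP = 182.449 Pa = 182.449 / 133.322 mmHg = 1.368 mmHg


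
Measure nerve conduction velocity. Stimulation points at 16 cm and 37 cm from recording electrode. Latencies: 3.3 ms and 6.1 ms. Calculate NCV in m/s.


Distance = (37 - 16) / 100 = 0.21 m
dt = (6.1 - 3.3) / 1000 = 0.0028 s
NCV = dist / dt = 75 m/s


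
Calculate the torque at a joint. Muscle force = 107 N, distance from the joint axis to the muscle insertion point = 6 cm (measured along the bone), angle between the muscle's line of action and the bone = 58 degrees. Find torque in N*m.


Torque = F * d * sin(theta)   (moment arm = d*sin(theta))
d = 6 cm = 0.06 m
Torque = 107 * 0.06 * sin(58)
Torque = 5.444 N*m


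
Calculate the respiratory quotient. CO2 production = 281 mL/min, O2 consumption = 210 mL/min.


RQ = VCO2 / VO2
RQ = 281 / 210
RQ = 1.338


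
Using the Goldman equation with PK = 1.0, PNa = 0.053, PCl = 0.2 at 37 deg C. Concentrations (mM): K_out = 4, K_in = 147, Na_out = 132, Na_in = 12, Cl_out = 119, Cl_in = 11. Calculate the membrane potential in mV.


Vm = (RT/F)*ln((PK*Ko + PNa*Nao + PCl*Cli)/(PK*Ki + PNa*Nai + PCl*Clo))
Numer = 13.196, Denom = 171.436
Vm = -68.53 mV


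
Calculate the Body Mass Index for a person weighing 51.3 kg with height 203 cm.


BMI = weight / height^2
height = 203 cm = 2.03 m
BMI = 51.3 / 2.03^2
BMI = 12.45 kg/m^2


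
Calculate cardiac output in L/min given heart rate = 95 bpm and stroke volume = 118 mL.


CO = HR * SV
CO = 95 * 118 / 1000
CO = 11.21 L/min


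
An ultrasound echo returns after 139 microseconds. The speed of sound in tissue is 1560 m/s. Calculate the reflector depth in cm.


depth = c * t / 2
t = 139 us = 1.3900e-04 s
depth = 1560 * 1.3900e-04 / 2
depth = 0.10842 m = 10.842 cm


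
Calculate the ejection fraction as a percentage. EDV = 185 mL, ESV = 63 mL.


SV = EDV - ESV = 185 - 63 = 122 mL
EF = SV/EDV * 100 = 122/185 * 100
EF = 65.95%


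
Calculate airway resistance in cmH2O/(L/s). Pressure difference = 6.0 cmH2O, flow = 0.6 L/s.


R = dP / flow
R = 6.0 / 0.6
R = 10 cmH2O/(L/s)


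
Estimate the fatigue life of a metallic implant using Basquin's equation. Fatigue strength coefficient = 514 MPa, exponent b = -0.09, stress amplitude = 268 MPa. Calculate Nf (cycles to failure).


sigma_a = sigma_f' * (2Nf)^b
2Nf = (sigma_a/sigma_f')^(1/b)
2Nf = (268/514)^(1/-0.09)
2Nf = 1388.4714
Nf = 694.2


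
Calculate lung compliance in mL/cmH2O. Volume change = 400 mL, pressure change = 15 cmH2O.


C = dV / dP
C = 400 / 15
C = 26.67 mL/cmH2O


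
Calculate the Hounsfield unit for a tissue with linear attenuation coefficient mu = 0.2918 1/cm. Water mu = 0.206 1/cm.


HU = ((mu_tissue - mu_water) / mu_water) * 1000
HU = ((0.2918 - 0.206) / 0.206) * 1000
HU = 416.5


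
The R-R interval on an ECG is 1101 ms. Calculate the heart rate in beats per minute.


HR = 60 / RR_interval(s)
RR = 1101 ms = 1.101 s
HR = 60 / 1.101 = 54.5 bpm


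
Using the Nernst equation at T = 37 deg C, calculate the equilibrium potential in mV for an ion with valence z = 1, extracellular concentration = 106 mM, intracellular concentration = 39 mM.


E = (RT/(zF)) * ln(C_out/C_in)
T = 37 + 273.15 = 310.15 K
E = (8.314 * 310.15 / (1 * 96485)) * ln(106/39)
E = 26.72 mV


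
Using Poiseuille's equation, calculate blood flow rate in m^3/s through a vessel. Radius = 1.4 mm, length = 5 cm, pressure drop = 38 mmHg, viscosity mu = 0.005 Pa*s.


Q = pi*r^4*dP / (8*mu*L)
r = 0.0014 m, L = 0.05 m
dP = 38 mmHg = 5066.236 Pa
Q = 3.0572e-05 m^3/s


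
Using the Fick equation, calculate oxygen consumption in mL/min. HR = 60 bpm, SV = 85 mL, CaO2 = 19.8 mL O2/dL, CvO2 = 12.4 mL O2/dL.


CO = HR*SV = 60*85/1000 = 5.1 L/min
a-v O2 diff = 19.8 - 12.4 = 7.4 mL/dL
VO2 = CO * (CaO2-CvO2) * 10 dL/L
VO2 = 5.1 * 7.4 * 10
VO2 = 377.4 mL/min


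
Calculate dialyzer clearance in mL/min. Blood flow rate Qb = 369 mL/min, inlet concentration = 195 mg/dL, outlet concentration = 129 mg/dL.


K = Qb * (Cb_in - Cb_out) / Cb_in
K = 369 * (195 - 129) / 195
K = 124.9 mL/min


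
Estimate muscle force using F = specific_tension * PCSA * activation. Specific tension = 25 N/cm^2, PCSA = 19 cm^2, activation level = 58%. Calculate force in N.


F = sigma * PCSA * activation
F = 25 * 19 * 0.58
F = 275.5 N


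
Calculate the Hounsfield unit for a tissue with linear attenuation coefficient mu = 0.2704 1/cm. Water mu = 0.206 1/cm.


HU = ((mu_tissue - mu_water) / mu_water) * 1000
HU = ((0.2704 - 0.206) / 0.206) * 1000
HU = 312.6


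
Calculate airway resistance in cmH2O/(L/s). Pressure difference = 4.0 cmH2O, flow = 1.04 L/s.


R = dP / flow
R = 4.0 / 1.04
R = 3.846 cmH2O/(L/s)


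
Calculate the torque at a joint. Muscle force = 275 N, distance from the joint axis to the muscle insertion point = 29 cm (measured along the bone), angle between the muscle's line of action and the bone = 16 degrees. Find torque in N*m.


Torque = F * d * sin(theta)   (moment arm = d*sin(theta))
d = 29 cm = 0.29 m
Torque = 275 * 0.29 * sin(16)
Torque = 21.98 N*m


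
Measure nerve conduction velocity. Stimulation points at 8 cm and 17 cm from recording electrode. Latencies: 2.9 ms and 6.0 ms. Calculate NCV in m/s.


Distance = (17 - 8) / 100 = 0.09 m
dt = (6.0 - 2.9) / 1000 = 0.0031 s
NCV = dist / dt = 29.03 m/s


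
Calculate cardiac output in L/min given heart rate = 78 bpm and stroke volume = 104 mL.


CO = HR * SV
CO = 78 * 104 / 1000
CO = 8.112 L/min


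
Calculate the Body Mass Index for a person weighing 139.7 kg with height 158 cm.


BMI = weight / height^2
height = 158 cm = 1.58 m
BMI = 139.7 / 1.58^2
BMI = 55.96 kg/m^2


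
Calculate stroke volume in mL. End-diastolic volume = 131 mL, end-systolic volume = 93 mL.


SV = EDV - ESV
SV = 131 - 93
SV = 38 mL


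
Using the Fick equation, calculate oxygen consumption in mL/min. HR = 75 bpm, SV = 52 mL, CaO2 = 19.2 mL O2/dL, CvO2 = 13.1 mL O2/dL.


CO = HR*SV = 75*52/1000 = 3.9 L/min
a-v O2 diff = 19.2 - 13.1 = 6.1 mL/dL
VO2 = CO * (CaO2-CvO2) * 10 dL/L
VO2 = 3.9 * 6.1 * 10
VO2 = 237.9 mL/min


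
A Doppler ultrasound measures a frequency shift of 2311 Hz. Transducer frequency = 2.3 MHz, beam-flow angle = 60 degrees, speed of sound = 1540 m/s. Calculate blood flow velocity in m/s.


v = fd * c / (2 * f0 * cos(theta))
v = 2311 * 1540 / (2 * 2.3000e+06 * cos(60))
v = 1.547 m/s


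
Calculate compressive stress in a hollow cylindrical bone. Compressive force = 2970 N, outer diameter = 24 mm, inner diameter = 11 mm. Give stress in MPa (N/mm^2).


A = pi*(r_o^2 - r_i^2)
r_o = 12 mm, r_i = 5.5 mm
A = 357.356 mm^2
sigma = F/A = 2970 / 357.356
sigma = 8.311 MPa


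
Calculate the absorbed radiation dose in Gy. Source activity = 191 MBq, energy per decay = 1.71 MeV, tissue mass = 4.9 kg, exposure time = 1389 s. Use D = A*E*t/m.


A = 191 MBq = 1.9100e+08 Bq
E = 1.71 MeV = 2.73942e-13 J
D = A*E*t/m = 1.9100e+08*2.73942e-13*1389/4.9
D = 0.01483 Gy


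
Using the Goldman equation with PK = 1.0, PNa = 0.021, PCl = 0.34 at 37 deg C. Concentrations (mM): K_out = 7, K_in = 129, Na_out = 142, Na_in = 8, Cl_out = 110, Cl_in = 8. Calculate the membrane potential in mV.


Vm = (RT/F)*ln((PK*Ko + PNa*Nao + PCl*Cli)/(PK*Ki + PNa*Nai + PCl*Clo))
Numer = 12.702, Denom = 166.568
Vm = -68.78 mV


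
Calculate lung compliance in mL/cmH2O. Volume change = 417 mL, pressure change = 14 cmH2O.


C = dV / dP
C = 417 / 14
C = 29.79 mL/cmH2O


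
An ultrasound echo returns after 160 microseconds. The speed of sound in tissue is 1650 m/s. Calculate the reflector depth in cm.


depth = c * t / 2
t = 160 us = 1.6000e-04 s
depth = 1650 * 1.6000e-04 / 2
depth = 0.132 m = 13.2 cm


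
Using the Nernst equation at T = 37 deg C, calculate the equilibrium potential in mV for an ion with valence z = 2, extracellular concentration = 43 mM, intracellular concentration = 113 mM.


E = (RT/(zF)) * ln(C_out/C_in)
T = 37 + 273.15 = 310.15 K
E = (8.314 * 310.15 / (2 * 96485)) * ln(43/113)
E = -12.91 mV


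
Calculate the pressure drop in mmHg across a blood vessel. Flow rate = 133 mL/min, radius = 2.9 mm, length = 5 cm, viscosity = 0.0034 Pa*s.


dP = 8*mu*L*Q / (pi*r^4)
Q = 133 mL/min = 2.21667e-06 m^3/s
dP = 13.5674 Pa = 13.5674 / 133.322 mmHg = 0.1018 mmHg


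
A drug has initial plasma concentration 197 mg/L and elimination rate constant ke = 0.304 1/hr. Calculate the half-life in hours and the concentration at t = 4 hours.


t_half = ln(2) / ke = 0.693147 / 0.304 = 2.28 hr
C(t) = C0 * exp(-ke*t) = 197 * exp(-0.304*4)
C(4) = 58.39 mg/L


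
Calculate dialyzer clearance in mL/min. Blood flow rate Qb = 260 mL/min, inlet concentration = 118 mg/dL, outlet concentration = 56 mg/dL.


K = Qb * (Cb_in - Cb_out) / Cb_in
K = 260 * (118 - 56) / 118
K = 136.6 mL/min


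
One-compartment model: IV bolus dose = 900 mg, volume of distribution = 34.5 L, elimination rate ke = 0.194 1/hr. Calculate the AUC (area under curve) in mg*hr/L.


C0 = Dose/Vd = 900/34.5 = 26.087 mg/L
AUC = C0/ke = 26.087/0.194
AUC = 134.5 mg*hr/L


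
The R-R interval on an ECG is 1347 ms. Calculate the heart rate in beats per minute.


HR = 60 / RR_interval(s)
RR = 1347 ms = 1.347 s
HR = 60 / 1.347 = 44.54 bpm


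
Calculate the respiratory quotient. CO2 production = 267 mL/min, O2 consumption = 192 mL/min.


RQ = VCO2 / VO2
RQ = 267 / 192
RQ = 1.391


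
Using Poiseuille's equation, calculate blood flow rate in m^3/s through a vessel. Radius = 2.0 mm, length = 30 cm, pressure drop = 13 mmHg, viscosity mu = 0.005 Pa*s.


Q = pi*r^4*dP / (8*mu*L)
r = 0.002 m, L = 0.3 m
dP = 13 mmHg = 1733.186 Pa
Q = 7.2600e-06 m^3/s


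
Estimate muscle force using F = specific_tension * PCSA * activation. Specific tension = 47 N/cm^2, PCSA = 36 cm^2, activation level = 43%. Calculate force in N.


F = sigma * PCSA * activation
F = 47 * 36 * 0.43
F = 727.6 N


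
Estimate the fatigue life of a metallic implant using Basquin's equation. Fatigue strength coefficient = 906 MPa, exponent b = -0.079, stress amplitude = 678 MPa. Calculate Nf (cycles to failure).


sigma_a = sigma_f' * (2Nf)^b
2Nf = (sigma_a/sigma_f')^(1/b)
2Nf = (678/906)^(1/-0.079)
2Nf = 39.233039
Nf = 19.62


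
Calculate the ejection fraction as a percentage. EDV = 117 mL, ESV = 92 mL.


SV = EDV - ESV = 117 - 92 = 25 mL
EF = SV/EDV * 100 = 25/117 * 100
EF = 21.37%


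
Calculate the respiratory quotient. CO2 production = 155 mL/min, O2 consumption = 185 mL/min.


RQ = VCO2 / VO2
RQ = 155 / 185
RQ = 0.8378


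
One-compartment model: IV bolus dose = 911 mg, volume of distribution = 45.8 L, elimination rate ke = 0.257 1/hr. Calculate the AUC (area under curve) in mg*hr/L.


C0 = Dose/Vd = 911/45.8 = 19.8908 mg/L
AUC = C0/ke = 19.8908/0.257
AUC = 77.4 mg*hr/L


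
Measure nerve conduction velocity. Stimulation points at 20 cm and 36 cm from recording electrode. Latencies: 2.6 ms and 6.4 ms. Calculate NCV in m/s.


Distance = (36 - 20) / 100 = 0.16 m
dt = (6.4 - 2.6) / 1000 = 0.0038 s
NCV = dist / dt = 42.11 m/s


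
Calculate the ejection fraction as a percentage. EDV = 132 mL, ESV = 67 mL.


SV = EDV - ESV = 132 - 67 = 65 mL
EF = SV/EDV * 100 = 65/132 * 100
EF = 49.24%


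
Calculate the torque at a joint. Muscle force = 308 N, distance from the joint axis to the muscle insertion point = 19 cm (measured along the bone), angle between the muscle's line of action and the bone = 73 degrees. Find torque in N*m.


Torque = F * d * sin(theta)   (moment arm = d*sin(theta))
d = 19 cm = 0.19 m
Torque = 308 * 0.19 * sin(73)
Torque = 55.96 N*m


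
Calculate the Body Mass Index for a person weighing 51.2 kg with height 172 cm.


BMI = weight / height^2
height = 172 cm = 1.72 m
BMI = 51.2 / 1.72^2
BMI = 17.31 kg/m^2


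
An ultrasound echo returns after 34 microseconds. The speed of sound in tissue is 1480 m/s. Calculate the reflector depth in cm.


depth = c * t / 2
t = 34 us = 3.4000e-05 s
depth = 1480 * 3.4000e-05 / 2
depth = 0.02516 m = 2.516 cm


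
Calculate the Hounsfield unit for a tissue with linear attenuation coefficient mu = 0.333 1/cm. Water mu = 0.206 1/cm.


HU = ((mu_tissue - mu_water) / mu_water) * 1000
HU = ((0.333 - 0.206) / 0.206) * 1000
HU = 616.5


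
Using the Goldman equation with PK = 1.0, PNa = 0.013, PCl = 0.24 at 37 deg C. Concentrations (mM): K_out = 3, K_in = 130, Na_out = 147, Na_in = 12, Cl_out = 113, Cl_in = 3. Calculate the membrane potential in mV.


Vm = (RT/F)*ln((PK*Ko + PNa*Nao + PCl*Cli)/(PK*Ki + PNa*Nai + PCl*Clo))
Numer = 5.631, Denom = 157.276
Vm = -88.99 mV


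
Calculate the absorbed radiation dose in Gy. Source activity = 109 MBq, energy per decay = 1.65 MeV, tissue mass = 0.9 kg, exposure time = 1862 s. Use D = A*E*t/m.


A = 109 MBq = 1.0900e+08 Bq
E = 1.65 MeV = 2.6433e-13 J
D = A*E*t/m = 1.0900e+08*2.6433e-13*1862/0.9
D = 0.05961 Gy


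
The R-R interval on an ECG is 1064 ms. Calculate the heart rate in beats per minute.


HR = 60 / RR_interval(s)
RR = 1064 ms = 1.064 s
HR = 60 / 1.064 = 56.39 bpm


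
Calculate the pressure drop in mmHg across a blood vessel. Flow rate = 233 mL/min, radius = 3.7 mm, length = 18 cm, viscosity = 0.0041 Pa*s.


dP = 8*mu*L*Q / (pi*r^4)
Q = 233 mL/min = 3.88333e-06 m^3/s
dP = 38.9398 Pa = 38.9398 / 133.322 mmHg = 0.2921 mmHg


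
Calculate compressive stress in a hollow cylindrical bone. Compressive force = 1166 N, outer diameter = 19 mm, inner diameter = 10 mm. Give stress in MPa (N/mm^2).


A = pi*(r_o^2 - r_i^2)
r_o = 9.5 mm, r_i = 5 mm
A = 204.989 mm^2
sigma = F/A = 1166 / 204.989
sigma = 5.688 MPa


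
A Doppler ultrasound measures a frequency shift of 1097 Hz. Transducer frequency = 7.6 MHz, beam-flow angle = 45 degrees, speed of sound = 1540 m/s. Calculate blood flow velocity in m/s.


v = fd * c / (2 * f0 * cos(theta))
v = 1097 * 1540 / (2 * 7.6000e+06 * cos(45))
v = 0.1572 m/s


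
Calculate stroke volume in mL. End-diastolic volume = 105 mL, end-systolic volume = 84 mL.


SV = EDV - ESV
SV = 105 - 84
SV = 21 mL


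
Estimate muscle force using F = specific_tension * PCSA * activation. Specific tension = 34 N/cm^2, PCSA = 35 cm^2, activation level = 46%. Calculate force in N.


F = sigma * PCSA * activation
F = 34 * 35 * 0.46
F = 547.4 N


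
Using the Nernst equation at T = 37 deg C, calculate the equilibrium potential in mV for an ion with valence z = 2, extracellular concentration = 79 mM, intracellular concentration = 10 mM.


E = (RT/(zF)) * ln(C_out/C_in)
T = 37 + 273.15 = 310.15 K
E = (8.314 * 310.15 / (2 * 96485)) * ln(79/10)
E = 27.62 mV


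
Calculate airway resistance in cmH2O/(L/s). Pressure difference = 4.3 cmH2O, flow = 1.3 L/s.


R = dP / flow
R = 4.3 / 1.3
R = 3.308 cmH2O/(L/s)


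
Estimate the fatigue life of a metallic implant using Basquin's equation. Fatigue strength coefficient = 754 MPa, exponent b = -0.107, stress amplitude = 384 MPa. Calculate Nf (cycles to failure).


sigma_a = sigma_f' * (2Nf)^b
2Nf = (sigma_a/sigma_f')^(1/b)
2Nf = (384/754)^(1/-0.107)
2Nf = 547.88918
Nf = 273.9


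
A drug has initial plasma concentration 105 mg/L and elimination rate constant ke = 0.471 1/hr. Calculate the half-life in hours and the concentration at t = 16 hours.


t_half = ln(2) / ke = 0.693147 / 0.471 = 1.472 hr
C(t) = C0 * exp(-ke*t) = 105 * exp(-0.471*16)
C(16) = 0.05602 mg/L


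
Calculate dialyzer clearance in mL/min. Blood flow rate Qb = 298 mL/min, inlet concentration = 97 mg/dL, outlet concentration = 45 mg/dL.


K = Qb * (Cb_in - Cb_out) / Cb_in
K = 298 * (97 - 45) / 97
K = 159.8 mL/min


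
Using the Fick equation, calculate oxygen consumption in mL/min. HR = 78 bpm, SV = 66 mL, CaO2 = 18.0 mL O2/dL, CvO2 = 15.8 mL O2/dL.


CO = HR*SV = 78*66/1000 = 5.148 L/min
a-v O2 diff = 18.0 - 15.8 = 2.2 mL/dL
VO2 = CO * (CaO2-CvO2) * 10 dL/L
VO2 = 5.148 * 2.2 * 10
VO2 = 113.3 mL/min


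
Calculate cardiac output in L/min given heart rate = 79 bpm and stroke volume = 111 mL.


CO = HR * SV
CO = 79 * 111 / 1000
CO = 8.769 L/min


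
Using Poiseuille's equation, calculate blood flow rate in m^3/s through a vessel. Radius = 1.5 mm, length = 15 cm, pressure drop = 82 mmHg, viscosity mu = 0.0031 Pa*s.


Q = pi*r^4*dP / (8*mu*L)
r = 0.0015 m, L = 0.15 m
dP = 82 mmHg = 10932.404 Pa
Q = 4.6740e-05 m^3/s


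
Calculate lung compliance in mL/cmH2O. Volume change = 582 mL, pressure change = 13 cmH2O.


C = dV / dP
C = 582 / 13
C = 44.77 mL/cmH2O


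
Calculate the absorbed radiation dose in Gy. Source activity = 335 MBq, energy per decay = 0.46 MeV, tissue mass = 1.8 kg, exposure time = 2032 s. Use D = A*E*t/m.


A = 335 MBq = 3.3500e+08 Bq
E = 0.46 MeV = 7.3692e-14 J
D = A*E*t/m = 3.3500e+08*7.3692e-14*2032/1.8
D = 0.02787 Gy


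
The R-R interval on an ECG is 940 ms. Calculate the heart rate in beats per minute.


HR = 60 / RR_interval(s)
RR = 940 ms = 0.94 s
HR = 60 / 0.94 = 63.83 bpm


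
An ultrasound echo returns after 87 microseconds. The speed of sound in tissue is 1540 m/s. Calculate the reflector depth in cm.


depth = c * t / 2
t = 87 us = 8.7000e-05 s
depth = 1540 * 8.7000e-05 / 2
depth = 0.06699 m = 6.699 cm


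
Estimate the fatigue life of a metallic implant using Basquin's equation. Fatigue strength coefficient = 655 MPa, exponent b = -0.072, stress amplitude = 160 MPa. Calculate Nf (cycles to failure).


sigma_a = sigma_f' * (2Nf)^b
2Nf = (sigma_a/sigma_f')^(1/b)
2Nf = (160/655)^(1/-0.072)
2Nf = 3.1745704e+08
Nf = 1.5873e+08


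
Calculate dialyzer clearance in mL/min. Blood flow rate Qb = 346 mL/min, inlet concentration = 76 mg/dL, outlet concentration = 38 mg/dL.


K = Qb * (Cb_in - Cb_out) / Cb_in
K = 346 * (76 - 38) / 76
K = 173 mL/min


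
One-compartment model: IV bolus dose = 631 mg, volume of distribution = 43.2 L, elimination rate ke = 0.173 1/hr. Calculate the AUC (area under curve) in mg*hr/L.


C0 = Dose/Vd = 631/43.2 = 14.6065 mg/L
AUC = C0/ke = 14.6065/0.173
AUC = 84.43 mg*hr/L


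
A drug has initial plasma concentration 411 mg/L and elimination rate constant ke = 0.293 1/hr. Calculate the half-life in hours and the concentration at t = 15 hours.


t_half = ln(2) / ke = 0.693147 / 0.293 = 2.366 hr
C(t) = C0 * exp(-ke*t) = 411 * exp(-0.293*15)
C(15) = 5.071 mg/L


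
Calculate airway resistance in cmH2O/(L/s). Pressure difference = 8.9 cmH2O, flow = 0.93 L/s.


R = dP / flow
R = 8.9 / 0.93
R = 9.57 cmH2O/(L/s)


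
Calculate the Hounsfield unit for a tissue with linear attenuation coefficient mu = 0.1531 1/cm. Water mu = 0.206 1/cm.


HU = ((mu_tissue - mu_water) / mu_water) * 1000
HU = ((0.1531 - 0.206) / 0.206) * 1000
HU = -256.8


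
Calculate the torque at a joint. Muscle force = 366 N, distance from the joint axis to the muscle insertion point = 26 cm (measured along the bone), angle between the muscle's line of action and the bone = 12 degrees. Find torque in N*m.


Torque = F * d * sin(theta)   (moment arm = d*sin(theta))
d = 26 cm = 0.26 m
Torque = 366 * 0.26 * sin(12)
Torque = 19.78 N*m


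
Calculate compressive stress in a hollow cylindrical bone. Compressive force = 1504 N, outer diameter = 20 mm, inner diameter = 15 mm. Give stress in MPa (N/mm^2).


A = pi*(r_o^2 - r_i^2)
r_o = 10 mm, r_i = 7.5 mm
A = 137.445 mm^2
sigma = F/A = 1504 / 137.445
sigma = 10.94 MPa


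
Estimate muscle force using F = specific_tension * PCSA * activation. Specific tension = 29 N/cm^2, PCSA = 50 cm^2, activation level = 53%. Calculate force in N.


F = sigma * PCSA * activation
F = 29 * 50 * 0.53
F = 768.5 N


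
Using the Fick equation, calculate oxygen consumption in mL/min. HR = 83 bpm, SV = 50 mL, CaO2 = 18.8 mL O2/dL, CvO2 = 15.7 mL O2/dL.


CO = HR*SV = 83*50/1000 = 4.15 L/min
a-v O2 diff = 18.8 - 15.7 = 3.1 mL/dL
VO2 = CO * (CaO2-CvO2) * 10 dL/L
VO2 = 4.15 * 3.1 * 10
VO2 = 128.7 mL/min


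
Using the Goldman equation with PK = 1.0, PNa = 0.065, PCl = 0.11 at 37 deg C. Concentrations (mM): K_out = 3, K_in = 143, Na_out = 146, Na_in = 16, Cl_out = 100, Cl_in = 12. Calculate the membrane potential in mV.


Vm = (RT/F)*ln((PK*Ko + PNa*Nao + PCl*Cli)/(PK*Ki + PNa*Nai + PCl*Clo))
Numer = 13.81, Denom = 155.04
Vm = -64.63 mV


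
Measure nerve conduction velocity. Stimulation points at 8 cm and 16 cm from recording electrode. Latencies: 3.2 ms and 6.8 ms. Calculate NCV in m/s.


Distance = (16 - 8) / 100 = 0.08 m
dt = (6.8 - 3.2) / 1000 = 0.0036 s
NCV = dist / dt = 22.22 m/s


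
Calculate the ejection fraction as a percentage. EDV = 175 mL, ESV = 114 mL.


SV = EDV - ESV = 175 - 114 = 61 mL
EF = SV/EDV * 100 = 61/175 * 100
EF = 34.86%


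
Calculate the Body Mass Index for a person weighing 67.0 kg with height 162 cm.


BMI = weight / height^2
height = 162 cm = 1.62 m
BMI = 67.0 / 1.62^2
BMI = 25.53 kg/m^2


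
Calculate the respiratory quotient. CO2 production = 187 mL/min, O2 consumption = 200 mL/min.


RQ = VCO2 / VO2
RQ = 187 / 200
RQ = 0.935


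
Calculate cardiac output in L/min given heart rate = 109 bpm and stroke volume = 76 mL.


CO = HR * SV
CO = 109 * 76 / 1000
CO = 8.284 L/min


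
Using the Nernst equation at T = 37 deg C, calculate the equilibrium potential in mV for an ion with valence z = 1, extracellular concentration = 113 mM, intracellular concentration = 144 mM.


E = (RT/(zF)) * ln(C_out/C_in)
T = 37 + 273.15 = 310.15 K
E = (8.314 * 310.15 / (1 * 96485)) * ln(113/144)
E = -6.479 mV


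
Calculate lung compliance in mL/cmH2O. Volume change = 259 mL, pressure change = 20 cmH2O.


C = dV / dP
C = 259 / 20
C = 12.95 mL/cmH2O


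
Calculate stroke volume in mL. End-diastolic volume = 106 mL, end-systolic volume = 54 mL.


SV = EDV - ESV
SV = 106 - 54
SV = 52 mL


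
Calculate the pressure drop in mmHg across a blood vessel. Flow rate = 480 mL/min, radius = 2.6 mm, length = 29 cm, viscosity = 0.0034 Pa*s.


dP = 8*mu*L*Q / (pi*r^4)
Q = 480 mL/min = 8e-06 m^3/s
dP = 439.555 Pa = 439.555 / 133.322 mmHg = 3.297 mmHg


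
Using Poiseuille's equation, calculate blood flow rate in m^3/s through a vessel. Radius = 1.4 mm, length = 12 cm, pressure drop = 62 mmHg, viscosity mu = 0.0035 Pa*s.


Q = pi*r^4*dP / (8*mu*L)
r = 0.0014 m, L = 0.12 m
dP = 62 mmHg = 8265.964 Pa
Q = 2.9690e-05 m^3/s


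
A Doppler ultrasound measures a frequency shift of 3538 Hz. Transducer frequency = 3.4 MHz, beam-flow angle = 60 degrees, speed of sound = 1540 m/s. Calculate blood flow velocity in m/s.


v = fd * c / (2 * f0 * cos(theta))
v = 3538 * 1540 / (2 * 3.4000e+06 * cos(60))
v = 1.603 m/s


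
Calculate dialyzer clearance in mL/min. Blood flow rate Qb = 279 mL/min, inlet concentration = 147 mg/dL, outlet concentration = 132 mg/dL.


K = Qb * (Cb_in - Cb_out) / Cb_in
K = 279 * (147 - 132) / 147
K = 28.47 mL/min


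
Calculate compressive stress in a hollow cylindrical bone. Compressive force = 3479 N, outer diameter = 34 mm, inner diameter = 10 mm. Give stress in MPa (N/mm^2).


A = pi*(r_o^2 - r_i^2)
r_o = 17 mm, r_i = 5 mm
A = 829.38 mm^2
sigma = F/A = 3479 / 829.38
sigma = 4.195 MPa


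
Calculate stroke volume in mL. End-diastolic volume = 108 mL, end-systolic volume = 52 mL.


SV = EDV - ESV
SV = 108 - 52
SV = 56 mL


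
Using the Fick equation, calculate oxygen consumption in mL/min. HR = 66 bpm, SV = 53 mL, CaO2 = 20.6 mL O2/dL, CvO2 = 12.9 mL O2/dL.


CO = HR*SV = 66*53/1000 = 3.498 L/min
a-v O2 diff = 20.6 - 12.9 = 7.7 mL/dL
VO2 = CO * (CaO2-CvO2) * 10 dL/L
VO2 = 3.498 * 7.7 * 10
VO2 = 269.3 mL/min


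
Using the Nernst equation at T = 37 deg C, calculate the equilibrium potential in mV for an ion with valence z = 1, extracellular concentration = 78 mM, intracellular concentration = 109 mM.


E = (RT/(zF)) * ln(C_out/C_in)
T = 37 + 273.15 = 310.15 K
E = (8.314 * 310.15 / (1 * 96485)) * ln(78/109)
E = -8.943 mV


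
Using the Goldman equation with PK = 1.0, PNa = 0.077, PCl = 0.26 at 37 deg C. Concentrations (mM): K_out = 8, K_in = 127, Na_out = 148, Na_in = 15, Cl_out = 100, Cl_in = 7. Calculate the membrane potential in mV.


Vm = (RT/F)*ln((PK*Ko + PNa*Nao + PCl*Cli)/(PK*Ki + PNa*Nai + PCl*Clo))
Numer = 21.216, Denom = 154.155
Vm = -53 mV


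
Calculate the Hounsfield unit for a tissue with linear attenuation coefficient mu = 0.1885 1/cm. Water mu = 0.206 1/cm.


HU = ((mu_tissue - mu_water) / mu_water) * 1000
HU = ((0.1885 - 0.206) / 0.206) * 1000
HU = -84.95


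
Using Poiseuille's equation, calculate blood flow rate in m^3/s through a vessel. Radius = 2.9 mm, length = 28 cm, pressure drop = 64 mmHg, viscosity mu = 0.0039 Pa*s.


Q = pi*r^4*dP / (8*mu*L)
r = 0.0029 m, L = 0.28 m
dP = 64 mmHg = 8532.608 Pa
Q = 2.1703e-04 m^3/s


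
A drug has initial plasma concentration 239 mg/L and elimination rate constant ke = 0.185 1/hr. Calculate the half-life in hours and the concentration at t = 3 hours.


t_half = ln(2) / ke = 0.693147 / 0.185 = 3.747 hr
C(t) = C0 * exp(-ke*t) = 239 * exp(-0.185*3)
C(3) = 137.2 mg/L


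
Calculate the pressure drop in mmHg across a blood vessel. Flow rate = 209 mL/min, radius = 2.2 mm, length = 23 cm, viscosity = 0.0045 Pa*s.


dP = 8*mu*L*Q / (pi*r^4)
Q = 209 mL/min = 3.48333e-06 m^3/s
dP = 391.908 Pa = 391.908 / 133.322 mmHg = 2.94 mmHg


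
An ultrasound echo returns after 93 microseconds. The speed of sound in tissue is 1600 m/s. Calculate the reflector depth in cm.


depth = c * t / 2
t = 93 us = 9.3000e-05 s
depth = 1600 * 9.3000e-05 / 2
depth = 0.0744 m = 7.44 cm


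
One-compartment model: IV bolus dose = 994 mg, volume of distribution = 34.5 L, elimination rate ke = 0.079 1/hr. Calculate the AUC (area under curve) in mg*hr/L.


C0 = Dose/Vd = 994/34.5 = 28.8116 mg/L
AUC = C0/ke = 28.8116/0.079
AUC = 364.7 mg*hr/L


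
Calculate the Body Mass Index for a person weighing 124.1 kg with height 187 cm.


BMI = weight / height^2
height = 187 cm = 1.87 m
BMI = 124.1 / 1.87^2
BMI = 35.49 kg/m^2


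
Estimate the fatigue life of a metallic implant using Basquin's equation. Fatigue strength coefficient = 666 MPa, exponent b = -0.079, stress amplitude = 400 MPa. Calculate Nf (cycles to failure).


sigma_a = sigma_f' * (2Nf)^b
2Nf = (sigma_a/sigma_f')^(1/b)
2Nf = (400/666)^(1/-0.079)
2Nf = 634.90957
Nf = 317.5


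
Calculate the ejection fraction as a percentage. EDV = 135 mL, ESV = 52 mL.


SV = EDV - ESV = 135 - 52 = 83 mL
EF = SV/EDV * 100 = 83/135 * 100
EF = 61.48%


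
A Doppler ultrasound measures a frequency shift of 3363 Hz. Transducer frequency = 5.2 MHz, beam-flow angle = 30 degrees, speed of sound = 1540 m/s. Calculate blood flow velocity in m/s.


v = fd * c / (2 * f0 * cos(theta))
v = 3363 * 1540 / (2 * 5.2000e+06 * cos(30))
v = 0.575 m/s


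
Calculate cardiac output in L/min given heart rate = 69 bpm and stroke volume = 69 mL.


CO = HR * SV
CO = 69 * 69 / 1000
CO = 4.761 L/min


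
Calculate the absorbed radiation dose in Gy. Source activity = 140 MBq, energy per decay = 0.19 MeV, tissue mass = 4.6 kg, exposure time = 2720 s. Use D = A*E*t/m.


A = 140 MBq = 1.4000e+08 Bq
E = 0.19 MeV = 3.0438e-14 J
D = A*E*t/m = 1.4000e+08*3.0438e-14*2720/4.6
D = 0.00252 Gy


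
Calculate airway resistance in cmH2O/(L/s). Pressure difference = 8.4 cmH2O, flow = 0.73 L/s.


R = dP / flow
R = 8.4 / 0.73
R = 11.51 cmH2O/(L/s)


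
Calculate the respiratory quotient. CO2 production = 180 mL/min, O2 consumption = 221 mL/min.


RQ = VCO2 / VO2
RQ = 180 / 221
RQ = 0.8145


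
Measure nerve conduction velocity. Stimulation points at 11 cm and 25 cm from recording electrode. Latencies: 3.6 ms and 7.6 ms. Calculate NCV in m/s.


Distance = (25 - 11) / 100 = 0.14 m
dt = (7.6 - 3.6) / 1000 = 0.004 s
NCV = dist / dt = 35 m/s


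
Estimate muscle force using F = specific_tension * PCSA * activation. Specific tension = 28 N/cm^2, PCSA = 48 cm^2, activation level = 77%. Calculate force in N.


F = sigma * PCSA * activation
F = 28 * 48 * 0.77
F = 1035 N


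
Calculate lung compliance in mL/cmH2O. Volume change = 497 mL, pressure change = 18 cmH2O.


C = dV / dP
C = 497 / 18
C = 27.61 mL/cmH2O


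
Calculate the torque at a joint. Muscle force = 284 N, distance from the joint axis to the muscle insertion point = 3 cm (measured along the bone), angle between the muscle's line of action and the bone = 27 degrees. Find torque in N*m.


Torque = F * d * sin(theta)   (moment arm = d*sin(theta))
d = 3 cm = 0.03 m
Torque = 284 * 0.03 * sin(27)
Torque = 3.868 N*m


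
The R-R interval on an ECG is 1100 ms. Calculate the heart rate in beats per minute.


HR = 60 / RR_interval(s)
RR = 1100 ms = 1.1 s
HR = 60 / 1.1 = 54.55 bpm


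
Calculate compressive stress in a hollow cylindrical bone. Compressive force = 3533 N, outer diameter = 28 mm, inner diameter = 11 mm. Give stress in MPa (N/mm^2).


A = pi*(r_o^2 - r_i^2)
r_o = 14 mm, r_i = 5.5 mm
A = 520.719 mm^2
sigma = F/A = 3533 / 520.719
sigma = 6.785 MPa


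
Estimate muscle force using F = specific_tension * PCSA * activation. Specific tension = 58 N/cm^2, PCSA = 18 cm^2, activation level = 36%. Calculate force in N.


F = sigma * PCSA * activation
F = 58 * 18 * 0.36
F = 375.8 N


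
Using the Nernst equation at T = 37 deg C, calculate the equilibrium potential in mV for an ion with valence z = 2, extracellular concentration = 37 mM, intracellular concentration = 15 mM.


E = (RT/(zF)) * ln(C_out/C_in)
T = 37 + 273.15 = 310.15 K
E = (8.314 * 310.15 / (2 * 96485)) * ln(37/15)
E = 12.06 mV


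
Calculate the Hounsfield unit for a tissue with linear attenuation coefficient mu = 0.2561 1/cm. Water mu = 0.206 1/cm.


HU = ((mu_tissue - mu_water) / mu_water) * 1000
HU = ((0.2561 - 0.206) / 0.206) * 1000
HU = 243.2


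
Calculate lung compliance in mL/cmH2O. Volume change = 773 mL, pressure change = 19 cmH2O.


C = dV / dP
C = 773 / 19
C = 40.68 mL/cmH2O


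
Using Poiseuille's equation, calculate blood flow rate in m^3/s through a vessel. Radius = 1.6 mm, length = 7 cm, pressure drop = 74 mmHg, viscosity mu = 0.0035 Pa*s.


Q = pi*r^4*dP / (8*mu*L)
r = 0.0016 m, L = 0.07 m
dP = 74 mmHg = 9865.828 Pa
Q = 1.0364e-04 m^3/s


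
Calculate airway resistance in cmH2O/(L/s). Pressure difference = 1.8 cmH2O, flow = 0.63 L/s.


R = dP / flow
R = 1.8 / 0.63
R = 2.857 cmH2O/(L/s)


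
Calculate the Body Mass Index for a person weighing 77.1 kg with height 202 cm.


BMI = weight / height^2
height = 202 cm = 2.02 m
BMI = 77.1 / 2.02^2
BMI = 18.9 kg/m^2


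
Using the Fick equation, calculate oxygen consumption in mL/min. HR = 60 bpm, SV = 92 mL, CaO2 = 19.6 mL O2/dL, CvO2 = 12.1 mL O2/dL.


CO = HR*SV = 60*92/1000 = 5.52 L/min
a-v O2 diff = 19.6 - 12.1 = 7.5 mL/dL
VO2 = CO * (CaO2-CvO2) * 10 dL/L
VO2 = 5.52 * 7.5 * 10
VO2 = 414 mL/min


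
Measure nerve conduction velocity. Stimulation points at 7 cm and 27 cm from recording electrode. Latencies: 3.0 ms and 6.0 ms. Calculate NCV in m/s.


Distance = (27 - 7) / 100 = 0.2 m
dt = (6.0 - 3.0) / 1000 = 0.003 s
NCV = dist / dt = 66.67 m/s


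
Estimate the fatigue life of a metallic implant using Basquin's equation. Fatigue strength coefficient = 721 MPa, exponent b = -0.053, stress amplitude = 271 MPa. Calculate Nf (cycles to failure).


sigma_a = sigma_f' * (2Nf)^b
2Nf = (sigma_a/sigma_f')^(1/b)
2Nf = (271/721)^(1/-0.053)
2Nf = 1.0428598e+08
Nf = 5.2143e+07


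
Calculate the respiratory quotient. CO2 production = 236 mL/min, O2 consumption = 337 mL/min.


RQ = VCO2 / VO2
RQ = 236 / 337
RQ = 0.7003


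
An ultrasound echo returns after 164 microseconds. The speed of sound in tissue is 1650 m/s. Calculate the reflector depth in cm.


depth = c * t / 2
t = 164 us = 1.6400e-04 s
depth = 1650 * 1.6400e-04 / 2
depth = 0.1353 m = 13.53 cm


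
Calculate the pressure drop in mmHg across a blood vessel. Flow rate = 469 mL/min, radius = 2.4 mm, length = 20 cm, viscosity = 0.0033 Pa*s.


dP = 8*mu*L*Q / (pi*r^4)
Q = 469 mL/min = 7.81667e-06 m^3/s
dP = 395.969 Pa = 395.969 / 133.322 mmHg = 2.97 mmHg


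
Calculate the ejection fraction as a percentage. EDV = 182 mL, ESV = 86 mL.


SV = EDV - ESV = 182 - 86 = 96 mL
EF = SV/EDV * 100 = 96/182 * 100
EF = 52.75%


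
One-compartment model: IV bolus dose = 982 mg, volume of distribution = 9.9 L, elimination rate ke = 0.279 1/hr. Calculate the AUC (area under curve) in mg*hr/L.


C0 = Dose/Vd = 982/9.9 = 99.1919 mg/L
AUC = C0/ke = 99.1919/0.279
AUC = 355.5 mg*hr/L


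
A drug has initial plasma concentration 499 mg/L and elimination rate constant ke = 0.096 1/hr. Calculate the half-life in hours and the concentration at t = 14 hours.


t_half = ln(2) / ke = 0.693147 / 0.096 = 7.22 hr
C(t) = C0 * exp(-ke*t) = 499 * exp(-0.096*14)
C(14) = 130.1 mg/L


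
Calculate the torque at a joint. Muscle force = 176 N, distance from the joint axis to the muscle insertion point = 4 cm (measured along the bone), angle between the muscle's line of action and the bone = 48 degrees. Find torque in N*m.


Torque = F * d * sin(theta)   (moment arm = d*sin(theta))
d = 4 cm = 0.04 m
Torque = 176 * 0.04 * sin(48)
Torque = 5.232 N*m
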